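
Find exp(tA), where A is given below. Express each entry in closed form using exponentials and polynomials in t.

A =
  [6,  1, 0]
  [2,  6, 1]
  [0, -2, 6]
e^{tA} =
  [t^2*exp(6*t) + exp(6*t), t*exp(6*t), t^2*exp(6*t)/2]
  [2*t*exp(6*t), exp(6*t), t*exp(6*t)]
  [-2*t^2*exp(6*t), -2*t*exp(6*t), -t^2*exp(6*t) + exp(6*t)]

Strategy: write A = P · J · P⁻¹ where J is a Jordan canonical form, so e^{tA} = P · e^{tJ} · P⁻¹, and e^{tJ} can be computed block-by-block.

A has Jordan form
J =
  [6, 1, 0]
  [0, 6, 1]
  [0, 0, 6]
(up to reordering of blocks).

Per-block formulas:
  For a 3×3 Jordan block J_3(6): exp(t · J_3(6)) = e^(6t)·(I + t·N + (t^2/2)·N^2), where N is the 3×3 nilpotent shift.

After assembling e^{tJ} and conjugating by P, we get:

e^{tA} =
  [t^2*exp(6*t) + exp(6*t), t*exp(6*t), t^2*exp(6*t)/2]
  [2*t*exp(6*t), exp(6*t), t*exp(6*t)]
  [-2*t^2*exp(6*t), -2*t*exp(6*t), -t^2*exp(6*t) + exp(6*t)]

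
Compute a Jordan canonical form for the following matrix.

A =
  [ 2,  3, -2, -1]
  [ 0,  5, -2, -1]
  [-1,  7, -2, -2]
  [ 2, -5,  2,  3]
J_2(2) ⊕ J_2(2)

The characteristic polynomial is
  det(x·I − A) = x^4 - 8*x^3 + 24*x^2 - 32*x + 16 = (x - 2)^4

Eigenvalues and multiplicities (the geometric multiplicity of λ is n − rank(A − λI), which equals the number of Jordan blocks for λ):
  λ = 2: algebraic multiplicity = 4, geometric multiplicity = 2

Determining the block sizes for each eigenvalue:
  λ = 2: with am = 4 and gm = 2, the partition is not yet determined (e.g. several partitions of 4 into 2 parts exist). Let N = A − (2)·I. Computing rank(N^1) = 2, rank(N^2) = 0; the number of blocks of size ≥ j is rank(N^{j−1}) − rank(N^j), giving [2, 2]. So we have 2 block(s) of size 2 → block sizes [2, 2]

Assembling the blocks gives a Jordan form
J =
  [2, 1, 0, 0]
  [0, 2, 0, 0]
  [0, 0, 2, 1]
  [0, 0, 0, 2]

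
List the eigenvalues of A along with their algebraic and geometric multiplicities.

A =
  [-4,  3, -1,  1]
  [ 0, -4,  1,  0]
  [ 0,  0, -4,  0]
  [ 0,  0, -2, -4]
λ = -4: alg = 4, geom = 2

Step 1 — factor the characteristic polynomial to read off the algebraic multiplicities:
  χ_A(x) = (x + 4)^4

Step 2 — compute geometric multiplicities via the rank-nullity identity g(λ) = n − rank(A − λI):
  rank(A − (-4)·I) = 2, so dim ker(A − (-4)·I) = n − 2 = 2

Summary:
  λ = -4: algebraic multiplicity = 4, geometric multiplicity = 2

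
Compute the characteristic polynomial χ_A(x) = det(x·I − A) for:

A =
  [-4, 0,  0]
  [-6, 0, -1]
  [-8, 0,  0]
x^3 + 4*x^2

Expanding det(x·I − A) (e.g. by cofactor expansion or by noting that A is similar to its Jordan form J, which has the same characteristic polynomial as A) gives
  χ_A(x) = x^3 + 4*x^2
which factors as x^2*(x + 4). The eigenvalues (with algebraic multiplicities) are λ = -4 with multiplicity 1, λ = 0 with multiplicity 2.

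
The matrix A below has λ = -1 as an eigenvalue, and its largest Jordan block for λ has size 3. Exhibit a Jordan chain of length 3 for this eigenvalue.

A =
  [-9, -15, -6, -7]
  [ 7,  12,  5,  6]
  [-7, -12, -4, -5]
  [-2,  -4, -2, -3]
A Jordan chain for λ = -1 of length 3:
v_1 = (15, -12, 3, 6)ᵀ
v_2 = (-8, 7, -7, -2)ᵀ
v_3 = (1, 0, 0, 0)ᵀ

Let N = A − (-1)·I. We want v_3 with N^3 v_3 = 0 but N^2 v_3 ≠ 0; then v_{j-1} := N · v_j for j = 3, …, 2.

Pick v_3 = (1, 0, 0, 0)ᵀ.
Then v_2 = N · v_3 = (-8, 7, -7, -2)ᵀ.
Then v_1 = N · v_2 = (15, -12, 3, 6)ᵀ.

Sanity check: (A − (-1)·I) v_1 = (0, 0, 0, 0)ᵀ = 0. ✓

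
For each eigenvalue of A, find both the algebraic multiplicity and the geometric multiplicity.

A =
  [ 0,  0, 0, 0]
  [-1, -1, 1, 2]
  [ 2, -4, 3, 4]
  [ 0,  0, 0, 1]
λ = 0: alg = 1, geom = 1; λ = 1: alg = 3, geom = 2

Step 1 — factor the characteristic polynomial to read off the algebraic multiplicities:
  χ_A(x) = x*(x - 1)^3

Step 2 — compute geometric multiplicities via the rank-nullity identity g(λ) = n − rank(A − λI):
  rank(A − (0)·I) = 3, so dim ker(A − (0)·I) = n − 3 = 1
  rank(A − (1)·I) = 2, so dim ker(A − (1)·I) = n − 2 = 2

Summary:
  λ = 0: algebraic multiplicity = 1, geometric multiplicity = 1
  λ = 1: algebraic multiplicity = 3, geometric multiplicity = 2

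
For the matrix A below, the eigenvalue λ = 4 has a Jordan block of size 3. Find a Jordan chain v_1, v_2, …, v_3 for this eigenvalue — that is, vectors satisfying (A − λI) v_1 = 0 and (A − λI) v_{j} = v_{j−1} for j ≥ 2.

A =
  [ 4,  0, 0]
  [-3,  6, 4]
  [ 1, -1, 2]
A Jordan chain for λ = 4 of length 3:
v_1 = (0, -2, 1)ᵀ
v_2 = (0, -3, 1)ᵀ
v_3 = (1, 0, 0)ᵀ

Let N = A − (4)·I. We want v_3 with N^3 v_3 = 0 but N^2 v_3 ≠ 0; then v_{j-1} := N · v_j for j = 3, …, 2.

Pick v_3 = (1, 0, 0)ᵀ.
Then v_2 = N · v_3 = (0, -3, 1)ᵀ.
Then v_1 = N · v_2 = (0, -2, 1)ᵀ.

Sanity check: (A − (4)·I) v_1 = (0, 0, 0)ᵀ = 0. ✓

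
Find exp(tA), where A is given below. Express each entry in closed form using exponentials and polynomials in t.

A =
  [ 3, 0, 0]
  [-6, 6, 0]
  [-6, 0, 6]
e^{tA} =
  [exp(3*t), 0, 0]
  [-2*exp(6*t) + 2*exp(3*t), exp(6*t), 0]
  [-2*exp(6*t) + 2*exp(3*t), 0, exp(6*t)]

Strategy: write A = P · J · P⁻¹ where J is a Jordan canonical form, so e^{tA} = P · e^{tJ} · P⁻¹, and e^{tJ} can be computed block-by-block.

A has Jordan form
J =
  [3, 0, 0]
  [0, 6, 0]
  [0, 0, 6]
(up to reordering of blocks).

Per-block formulas:
  For a 1×1 block at λ = 6: exp(t · [6]) = [e^(6t)].
  For a 1×1 block at λ = 3: exp(t · [3]) = [e^(3t)].

After assembling e^{tJ} and conjugating by P, we get:

e^{tA} =
  [exp(3*t), 0, 0]
  [-2*exp(6*t) + 2*exp(3*t), exp(6*t), 0]
  [-2*exp(6*t) + 2*exp(3*t), 0, exp(6*t)]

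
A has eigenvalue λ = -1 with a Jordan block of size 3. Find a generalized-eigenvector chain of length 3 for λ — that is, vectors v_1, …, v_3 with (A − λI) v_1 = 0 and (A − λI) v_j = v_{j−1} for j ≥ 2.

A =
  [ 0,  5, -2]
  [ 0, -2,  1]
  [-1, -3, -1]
A Jordan chain for λ = -1 of length 3:
v_1 = (3, -1, -1)ᵀ
v_2 = (1, 0, -1)ᵀ
v_3 = (1, 0, 0)ᵀ

Let N = A − (-1)·I. We want v_3 with N^3 v_3 = 0 but N^2 v_3 ≠ 0; then v_{j-1} := N · v_j for j = 3, …, 2.

Pick v_3 = (1, 0, 0)ᵀ.
Then v_2 = N · v_3 = (1, 0, -1)ᵀ.
Then v_1 = N · v_2 = (3, -1, -1)ᵀ.

Sanity check: (A − (-1)·I) v_1 = (0, 0, 0)ᵀ = 0. ✓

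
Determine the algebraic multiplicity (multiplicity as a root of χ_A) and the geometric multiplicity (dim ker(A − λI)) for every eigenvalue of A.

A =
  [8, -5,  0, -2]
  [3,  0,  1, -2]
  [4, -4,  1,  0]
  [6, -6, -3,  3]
λ = 3: alg = 4, geom = 2

Step 1 — factor the characteristic polynomial to read off the algebraic multiplicities:
  χ_A(x) = (x - 3)^4

Step 2 — compute geometric multiplicities via the rank-nullity identity g(λ) = n − rank(A − λI):
  rank(A − (3)·I) = 2, so dim ker(A − (3)·I) = n − 2 = 2

Summary:
  λ = 3: algebraic multiplicity = 4, geometric multiplicity = 2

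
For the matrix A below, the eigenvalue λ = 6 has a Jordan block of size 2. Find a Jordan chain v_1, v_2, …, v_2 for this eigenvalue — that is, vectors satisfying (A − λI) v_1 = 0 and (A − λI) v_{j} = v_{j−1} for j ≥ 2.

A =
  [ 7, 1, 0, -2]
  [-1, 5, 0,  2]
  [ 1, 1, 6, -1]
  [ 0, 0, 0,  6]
A Jordan chain for λ = 6 of length 2:
v_1 = (1, -1, 1, 0)ᵀ
v_2 = (1, 0, 0, 0)ᵀ

Let N = A − (6)·I. We want v_2 with N^2 v_2 = 0 but N^1 v_2 ≠ 0; then v_{j-1} := N · v_j for j = 2, …, 2.

Pick v_2 = (1, 0, 0, 0)ᵀ.
Then v_1 = N · v_2 = (1, -1, 1, 0)ᵀ.

Sanity check: (A − (6)·I) v_1 = (0, 0, 0, 0)ᵀ = 0. ✓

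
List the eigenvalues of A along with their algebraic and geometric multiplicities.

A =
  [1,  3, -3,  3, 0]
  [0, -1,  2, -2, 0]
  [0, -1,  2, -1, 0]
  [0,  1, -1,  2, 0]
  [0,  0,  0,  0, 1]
λ = 1: alg = 5, geom = 4

Step 1 — factor the characteristic polynomial to read off the algebraic multiplicities:
  χ_A(x) = (x - 1)^5

Step 2 — compute geometric multiplicities via the rank-nullity identity g(λ) = n − rank(A − λI):
  rank(A − (1)·I) = 1, so dim ker(A − (1)·I) = n − 1 = 4

Summary:
  λ = 1: algebraic multiplicity = 5, geometric multiplicity = 4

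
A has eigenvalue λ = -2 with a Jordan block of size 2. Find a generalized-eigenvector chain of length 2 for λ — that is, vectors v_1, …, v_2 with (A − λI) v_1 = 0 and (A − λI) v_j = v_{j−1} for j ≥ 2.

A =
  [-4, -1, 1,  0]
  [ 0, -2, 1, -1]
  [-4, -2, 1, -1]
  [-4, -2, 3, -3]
A Jordan chain for λ = -2 of length 2:
v_1 = (-2, 0, -4, -4)ᵀ
v_2 = (1, 0, 0, 0)ᵀ

Let N = A − (-2)·I. We want v_2 with N^2 v_2 = 0 but N^1 v_2 ≠ 0; then v_{j-1} := N · v_j for j = 2, …, 2.

Pick v_2 = (1, 0, 0, 0)ᵀ.
Then v_1 = N · v_2 = (-2, 0, -4, -4)ᵀ.

Sanity check: (A − (-2)·I) v_1 = (0, 0, 0, 0)ᵀ = 0. ✓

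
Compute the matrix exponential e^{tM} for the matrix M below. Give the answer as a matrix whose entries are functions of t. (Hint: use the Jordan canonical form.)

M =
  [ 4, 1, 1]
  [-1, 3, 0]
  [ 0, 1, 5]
e^{tM} =
  [-t^2*exp(4*t)/2 + exp(4*t), t*exp(4*t), t^2*exp(4*t)/2 + t*exp(4*t)]
  [t^2*exp(4*t)/2 - t*exp(4*t), -t*exp(4*t) + exp(4*t), -t^2*exp(4*t)/2]
  [-t^2*exp(4*t)/2, t*exp(4*t), t^2*exp(4*t)/2 + t*exp(4*t) + exp(4*t)]

Strategy: write M = P · J · P⁻¹ where J is a Jordan canonical form, so e^{tM} = P · e^{tJ} · P⁻¹, and e^{tJ} can be computed block-by-block.

M has Jordan form
J =
  [4, 1, 0]
  [0, 4, 1]
  [0, 0, 4]
(up to reordering of blocks).

Per-block formulas:
  For a 3×3 Jordan block J_3(4): exp(t · J_3(4)) = e^(4t)·(I + t·N + (t^2/2)·N^2), where N is the 3×3 nilpotent shift.

After assembling e^{tJ} and conjugating by P, we get:

e^{tM} =
  [-t^2*exp(4*t)/2 + exp(4*t), t*exp(4*t), t^2*exp(4*t)/2 + t*exp(4*t)]
  [t^2*exp(4*t)/2 - t*exp(4*t), -t*exp(4*t) + exp(4*t), -t^2*exp(4*t)/2]
  [-t^2*exp(4*t)/2, t*exp(4*t), t^2*exp(4*t)/2 + t*exp(4*t) + exp(4*t)]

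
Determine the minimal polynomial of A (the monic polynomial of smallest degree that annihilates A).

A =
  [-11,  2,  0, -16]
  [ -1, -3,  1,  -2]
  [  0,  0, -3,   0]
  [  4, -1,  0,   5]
x^3 + 9*x^2 + 27*x + 27

The characteristic polynomial is χ_A(x) = (x + 3)^4, so the eigenvalues are known. The minimal polynomial is
  m_A(x) = Π_λ (x − λ)^{k_λ}
where k_λ is the size of the *largest* Jordan block for λ (equivalently, the smallest k with (A − λI)^k v = 0 for every generalised eigenvector v of λ).

  λ = -3: largest Jordan block has size 3, contributing (x + 3)^3

So m_A(x) = (x + 3)^3 = x^3 + 9*x^2 + 27*x + 27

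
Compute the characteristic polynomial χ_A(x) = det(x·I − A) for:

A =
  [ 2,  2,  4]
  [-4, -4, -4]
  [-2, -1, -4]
x^3 + 6*x^2 + 12*x + 8

Expanding det(x·I − A) (e.g. by cofactor expansion or by noting that A is similar to its Jordan form J, which has the same characteristic polynomial as A) gives
  χ_A(x) = x^3 + 6*x^2 + 12*x + 8
which factors as (x + 2)^3. The eigenvalues (with algebraic multiplicities) are λ = -2 with multiplicity 3.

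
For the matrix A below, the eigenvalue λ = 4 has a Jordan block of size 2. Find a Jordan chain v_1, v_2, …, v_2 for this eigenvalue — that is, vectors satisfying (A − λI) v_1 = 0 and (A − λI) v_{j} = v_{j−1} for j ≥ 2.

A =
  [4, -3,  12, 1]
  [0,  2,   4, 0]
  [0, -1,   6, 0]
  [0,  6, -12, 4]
A Jordan chain for λ = 4 of length 2:
v_1 = (-3, -2, -1, 6)ᵀ
v_2 = (0, 1, 0, 0)ᵀ

Let N = A − (4)·I. We want v_2 with N^2 v_2 = 0 but N^1 v_2 ≠ 0; then v_{j-1} := N · v_j for j = 2, …, 2.

Pick v_2 = (0, 1, 0, 0)ᵀ.
Then v_1 = N · v_2 = (-3, -2, -1, 6)ᵀ.

Sanity check: (A − (4)·I) v_1 = (0, 0, 0, 0)ᵀ = 0. ✓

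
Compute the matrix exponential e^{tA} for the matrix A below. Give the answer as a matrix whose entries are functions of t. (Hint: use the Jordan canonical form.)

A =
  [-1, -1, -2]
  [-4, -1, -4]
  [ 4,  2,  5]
e^{tA} =
  [-2*t*exp(t) + exp(t), -t*exp(t), -2*t*exp(t)]
  [-4*t*exp(t), -2*t*exp(t) + exp(t), -4*t*exp(t)]
  [4*t*exp(t), 2*t*exp(t), 4*t*exp(t) + exp(t)]

Strategy: write A = P · J · P⁻¹ where J is a Jordan canonical form, so e^{tA} = P · e^{tJ} · P⁻¹, and e^{tJ} can be computed block-by-block.

A has Jordan form
J =
  [1, 1, 0]
  [0, 1, 0]
  [0, 0, 1]
(up to reordering of blocks).

Per-block formulas:
  For a 2×2 Jordan block J_2(1): exp(t · J_2(1)) = e^(1t)·(I + t·N), where N is the 2×2 nilpotent shift.
  For a 1×1 block at λ = 1: exp(t · [1]) = [e^(1t)].

After assembling e^{tJ} and conjugating by P, we get:

e^{tA} =
  [-2*t*exp(t) + exp(t), -t*exp(t), -2*t*exp(t)]
  [-4*t*exp(t), -2*t*exp(t) + exp(t), -4*t*exp(t)]
  [4*t*exp(t), 2*t*exp(t), 4*t*exp(t) + exp(t)]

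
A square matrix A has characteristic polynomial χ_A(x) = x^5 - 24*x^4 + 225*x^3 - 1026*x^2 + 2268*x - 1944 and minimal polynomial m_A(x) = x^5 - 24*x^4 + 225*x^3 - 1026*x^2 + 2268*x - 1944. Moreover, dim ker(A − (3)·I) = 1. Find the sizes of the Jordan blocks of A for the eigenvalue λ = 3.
Block sizes for λ = 3: [2]

Step 1 — from the characteristic polynomial, algebraic multiplicity of λ = 3 is 2. From dim ker(A − (3)·I) = 1, there are exactly 1 Jordan blocks for λ = 3.
Step 2 — from the minimal polynomial, the factor (x − 3)^2 tells us the largest block for λ = 3 has size 2.
Step 3 — with total size 2, 1 blocks, and largest block 2, the block sizes (in nonincreasing order) are [2].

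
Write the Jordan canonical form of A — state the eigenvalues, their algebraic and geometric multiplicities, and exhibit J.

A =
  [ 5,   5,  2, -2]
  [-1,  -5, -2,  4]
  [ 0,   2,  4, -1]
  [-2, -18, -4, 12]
J_2(4) ⊕ J_2(4)

The characteristic polynomial is
  det(x·I − A) = x^4 - 16*x^3 + 96*x^2 - 256*x + 256 = (x - 4)^4

Eigenvalues and multiplicities (the geometric multiplicity of λ is n − rank(A − λI), which equals the number of Jordan blocks for λ):
  λ = 4: algebraic multiplicity = 4, geometric multiplicity = 2

Determining the block sizes for each eigenvalue:
  λ = 4: with am = 4 and gm = 2, the partition is not yet determined (e.g. several partitions of 4 into 2 parts exist). Let N = A − (4)·I. Computing rank(N^1) = 2, rank(N^2) = 0; the number of blocks of size ≥ j is rank(N^{j−1}) − rank(N^j), giving [2, 2]. So we have 2 block(s) of size 2 → block sizes [2, 2]

Assembling the blocks gives a Jordan form
J =
  [4, 1, 0, 0]
  [0, 4, 0, 0]
  [0, 0, 4, 1]
  [0, 0, 0, 4]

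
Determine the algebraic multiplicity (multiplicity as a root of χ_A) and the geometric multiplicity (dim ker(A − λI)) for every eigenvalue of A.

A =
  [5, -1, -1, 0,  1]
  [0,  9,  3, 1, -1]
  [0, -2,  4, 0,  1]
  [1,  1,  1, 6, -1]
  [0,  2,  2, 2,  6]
λ = 6: alg = 5, geom = 2

Step 1 — factor the characteristic polynomial to read off the algebraic multiplicities:
  χ_A(x) = (x - 6)^5

Step 2 — compute geometric multiplicities via the rank-nullity identity g(λ) = n − rank(A − λI):
  rank(A − (6)·I) = 3, so dim ker(A − (6)·I) = n − 3 = 2

Summary:
  λ = 6: algebraic multiplicity = 5, geometric multiplicity = 2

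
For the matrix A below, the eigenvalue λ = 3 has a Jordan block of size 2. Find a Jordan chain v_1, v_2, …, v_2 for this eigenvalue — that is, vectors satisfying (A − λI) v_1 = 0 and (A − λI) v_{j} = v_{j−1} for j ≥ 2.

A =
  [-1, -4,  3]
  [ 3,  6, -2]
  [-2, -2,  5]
A Jordan chain for λ = 3 of length 2:
v_1 = (-1, 1, 0)ᵀ
v_2 = (1, 0, 1)ᵀ

Let N = A − (3)·I. We want v_2 with N^2 v_2 = 0 but N^1 v_2 ≠ 0; then v_{j-1} := N · v_j for j = 2, …, 2.

Pick v_2 = (1, 0, 1)ᵀ.
Then v_1 = N · v_2 = (-1, 1, 0)ᵀ.

Sanity check: (A − (3)·I) v_1 = (0, 0, 0)ᵀ = 0. ✓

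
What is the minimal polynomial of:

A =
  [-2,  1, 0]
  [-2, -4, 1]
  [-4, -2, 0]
x^3 + 6*x^2 + 12*x + 8

The characteristic polynomial is χ_A(x) = (x + 2)^3, so the eigenvalues are known. The minimal polynomial is
  m_A(x) = Π_λ (x − λ)^{k_λ}
where k_λ is the size of the *largest* Jordan block for λ (equivalently, the smallest k with (A − λI)^k v = 0 for every generalised eigenvector v of λ).

  λ = -2: largest Jordan block has size 3, contributing (x + 2)^3

So m_A(x) = (x + 2)^3 = x^3 + 6*x^2 + 12*x + 8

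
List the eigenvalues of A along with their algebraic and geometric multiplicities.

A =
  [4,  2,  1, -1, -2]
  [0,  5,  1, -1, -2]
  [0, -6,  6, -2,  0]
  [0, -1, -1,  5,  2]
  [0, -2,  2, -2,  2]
λ = 4: alg = 4, geom = 2; λ = 6: alg = 1, geom = 1

Step 1 — factor the characteristic polynomial to read off the algebraic multiplicities:
  χ_A(x) = (x - 6)*(x - 4)^4

Step 2 — compute geometric multiplicities via the rank-nullity identity g(λ) = n − rank(A − λI):
  rank(A − (4)·I) = 3, so dim ker(A − (4)·I) = n − 3 = 2
  rank(A − (6)·I) = 4, so dim ker(A − (6)·I) = n − 4 = 1

Summary:
  λ = 4: algebraic multiplicity = 4, geometric multiplicity = 2
  λ = 6: algebraic multiplicity = 1, geometric multiplicity = 1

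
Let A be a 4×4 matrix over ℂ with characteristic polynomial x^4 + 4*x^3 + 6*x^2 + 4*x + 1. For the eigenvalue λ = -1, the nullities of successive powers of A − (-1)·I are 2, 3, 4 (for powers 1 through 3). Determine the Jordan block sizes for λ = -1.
Block sizes for λ = -1: [3, 1]

From the dimensions of kernels of powers, the number of Jordan blocks of size at least j is d_j − d_{j−1} where d_j = dim ker(N^j) (with d_0 = 0). Computing the differences gives [2, 1, 1].
The number of blocks of size exactly k is (#blocks of size ≥ k) − (#blocks of size ≥ k + 1), so the partition is: 1 block(s) of size 1, 1 block(s) of size 3.
In nonincreasing order the block sizes are [3, 1].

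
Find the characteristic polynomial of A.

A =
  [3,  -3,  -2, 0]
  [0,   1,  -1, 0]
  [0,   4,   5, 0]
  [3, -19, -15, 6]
x^4 - 15*x^3 + 81*x^2 - 189*x + 162

Expanding det(x·I − A) (e.g. by cofactor expansion or by noting that A is similar to its Jordan form J, which has the same characteristic polynomial as A) gives
  χ_A(x) = x^4 - 15*x^3 + 81*x^2 - 189*x + 162
which factors as (x - 6)*(x - 3)^3. The eigenvalues (with algebraic multiplicities) are λ = 3 with multiplicity 3, λ = 6 with multiplicity 1.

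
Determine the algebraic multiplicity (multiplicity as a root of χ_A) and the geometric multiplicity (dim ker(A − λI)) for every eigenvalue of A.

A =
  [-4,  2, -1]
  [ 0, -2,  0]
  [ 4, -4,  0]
λ = -2: alg = 3, geom = 2

Step 1 — factor the characteristic polynomial to read off the algebraic multiplicities:
  χ_A(x) = (x + 2)^3

Step 2 — compute geometric multiplicities via the rank-nullity identity g(λ) = n − rank(A − λI):
  rank(A − (-2)·I) = 1, so dim ker(A − (-2)·I) = n − 1 = 2

Summary:
  λ = -2: algebraic multiplicity = 3, geometric multiplicity = 2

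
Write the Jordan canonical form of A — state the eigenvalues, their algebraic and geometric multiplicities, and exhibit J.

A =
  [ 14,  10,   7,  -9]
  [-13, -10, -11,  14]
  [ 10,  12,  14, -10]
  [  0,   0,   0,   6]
J_3(6) ⊕ J_1(6)

The characteristic polynomial is
  det(x·I − A) = x^4 - 24*x^3 + 216*x^2 - 864*x + 1296 = (x - 6)^4

Eigenvalues and multiplicities (the geometric multiplicity of λ is n − rank(A − λI), which equals the number of Jordan blocks for λ):
  λ = 6: algebraic multiplicity = 4, geometric multiplicity = 2

Determining the block sizes for each eigenvalue:
  λ = 6: with am = 4 and gm = 2, the partition is not yet determined (e.g. several partitions of 4 into 2 parts exist). Let N = A − (6)·I. Computing rank(N^1) = 2, rank(N^2) = 1, rank(N^3) = 0; the number of blocks of size ≥ j is rank(N^{j−1}) − rank(N^j), giving [2, 1, 1]. So we have 1 block(s) of size 3, 1 block(s) of size 1 → block sizes [3, 1]

Assembling the blocks gives a Jordan form
J =
  [6, 1, 0, 0]
  [0, 6, 1, 0]
  [0, 0, 6, 0]
  [0, 0, 0, 6]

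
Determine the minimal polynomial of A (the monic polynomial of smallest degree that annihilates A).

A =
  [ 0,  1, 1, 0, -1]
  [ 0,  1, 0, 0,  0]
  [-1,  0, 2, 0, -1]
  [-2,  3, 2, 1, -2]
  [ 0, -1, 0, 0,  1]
x^2 - 2*x + 1

The characteristic polynomial is χ_A(x) = (x - 1)^5, so the eigenvalues are known. The minimal polynomial is
  m_A(x) = Π_λ (x − λ)^{k_λ}
where k_λ is the size of the *largest* Jordan block for λ (equivalently, the smallest k with (A − λI)^k v = 0 for every generalised eigenvector v of λ).

  λ = 1: largest Jordan block has size 2, contributing (x − 1)^2

So m_A(x) = (x - 1)^2 = x^2 - 2*x + 1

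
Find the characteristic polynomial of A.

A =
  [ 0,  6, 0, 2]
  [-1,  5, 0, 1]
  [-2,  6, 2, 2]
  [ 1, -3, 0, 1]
x^4 - 8*x^3 + 24*x^2 - 32*x + 16

Expanding det(x·I − A) (e.g. by cofactor expansion or by noting that A is similar to its Jordan form J, which has the same characteristic polynomial as A) gives
  χ_A(x) = x^4 - 8*x^3 + 24*x^2 - 32*x + 16
which factors as (x - 2)^4. The eigenvalues (with algebraic multiplicities) are λ = 2 with multiplicity 4.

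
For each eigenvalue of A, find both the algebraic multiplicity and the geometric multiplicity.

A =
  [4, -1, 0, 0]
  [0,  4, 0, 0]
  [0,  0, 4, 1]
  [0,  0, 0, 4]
λ = 4: alg = 4, geom = 2

Step 1 — factor the characteristic polynomial to read off the algebraic multiplicities:
  χ_A(x) = (x - 4)^4

Step 2 — compute geometric multiplicities via the rank-nullity identity g(λ) = n − rank(A − λI):
  rank(A − (4)·I) = 2, so dim ker(A − (4)·I) = n − 2 = 2

Summary:
  λ = 4: algebraic multiplicity = 4, geometric multiplicity = 2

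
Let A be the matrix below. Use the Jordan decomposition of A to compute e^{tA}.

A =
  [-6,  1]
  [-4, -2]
e^{tA} =
  [-2*t*exp(-4*t) + exp(-4*t), t*exp(-4*t)]
  [-4*t*exp(-4*t), 2*t*exp(-4*t) + exp(-4*t)]

Strategy: write A = P · J · P⁻¹ where J is a Jordan canonical form, so e^{tA} = P · e^{tJ} · P⁻¹, and e^{tJ} can be computed block-by-block.

A has Jordan form
J =
  [-4,  1]
  [ 0, -4]
(up to reordering of blocks).

Per-block formulas:
  For a 2×2 Jordan block J_2(-4): exp(t · J_2(-4)) = e^(-4t)·(I + t·N), where N is the 2×2 nilpotent shift.

After assembling e^{tJ} and conjugating by P, we get:

e^{tA} =
  [-2*t*exp(-4*t) + exp(-4*t), t*exp(-4*t)]
  [-4*t*exp(-4*t), 2*t*exp(-4*t) + exp(-4*t)]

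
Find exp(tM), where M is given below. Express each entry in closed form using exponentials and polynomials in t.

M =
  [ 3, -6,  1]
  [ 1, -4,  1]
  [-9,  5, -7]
e^{tM} =
  [t*exp(-5*t) + exp(2*t), t*exp(-5*t) - exp(2*t) + exp(-5*t), t*exp(-5*t)]
  [t*exp(-5*t), t*exp(-5*t) + exp(-5*t), t*exp(-5*t)]
  [-2*t*exp(-5*t) - exp(2*t) + exp(-5*t), -2*t*exp(-5*t) + exp(2*t) - exp(-5*t), -2*t*exp(-5*t) + exp(-5*t)]

Strategy: write M = P · J · P⁻¹ where J is a Jordan canonical form, so e^{tM} = P · e^{tJ} · P⁻¹, and e^{tJ} can be computed block-by-block.

M has Jordan form
J =
  [-5,  1, 0]
  [ 0, -5, 0]
  [ 0,  0, 2]
(up to reordering of blocks).

Per-block formulas:
  For a 1×1 block at λ = 2: exp(t · [2]) = [e^(2t)].
  For a 2×2 Jordan block J_2(-5): exp(t · J_2(-5)) = e^(-5t)·(I + t·N), where N is the 2×2 nilpotent shift.

After assembling e^{tJ} and conjugating by P, we get:

e^{tM} =
  [t*exp(-5*t) + exp(2*t), t*exp(-5*t) - exp(2*t) + exp(-5*t), t*exp(-5*t)]
  [t*exp(-5*t), t*exp(-5*t) + exp(-5*t), t*exp(-5*t)]
  [-2*t*exp(-5*t) - exp(2*t) + exp(-5*t), -2*t*exp(-5*t) + exp(2*t) - exp(-5*t), -2*t*exp(-5*t) + exp(-5*t)]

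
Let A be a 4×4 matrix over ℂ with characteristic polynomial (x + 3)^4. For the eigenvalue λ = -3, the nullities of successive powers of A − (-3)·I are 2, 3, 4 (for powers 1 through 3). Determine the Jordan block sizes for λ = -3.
Block sizes for λ = -3: [3, 1]

From the dimensions of kernels of powers, the number of Jordan blocks of size at least j is d_j − d_{j−1} where d_j = dim ker(N^j) (with d_0 = 0). Computing the differences gives [2, 1, 1].
The number of blocks of size exactly k is (#blocks of size ≥ k) − (#blocks of size ≥ k + 1), so the partition is: 1 block(s) of size 1, 1 block(s) of size 3.
In nonincreasing order the block sizes are [3, 1].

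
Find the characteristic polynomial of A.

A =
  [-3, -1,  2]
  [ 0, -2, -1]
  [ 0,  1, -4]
x^3 + 9*x^2 + 27*x + 27

Expanding det(x·I − A) (e.g. by cofactor expansion or by noting that A is similar to its Jordan form J, which has the same characteristic polynomial as A) gives
  χ_A(x) = x^3 + 9*x^2 + 27*x + 27
which factors as (x + 3)^3. The eigenvalues (with algebraic multiplicities) are λ = -3 with multiplicity 3.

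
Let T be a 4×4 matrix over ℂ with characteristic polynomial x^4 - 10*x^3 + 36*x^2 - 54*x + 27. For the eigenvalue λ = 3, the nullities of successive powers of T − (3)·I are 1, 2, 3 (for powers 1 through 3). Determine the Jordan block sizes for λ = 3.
Block sizes for λ = 3: [3]

From the dimensions of kernels of powers, the number of Jordan blocks of size at least j is d_j − d_{j−1} where d_j = dim ker(N^j) (with d_0 = 0). Computing the differences gives [1, 1, 1].
The number of blocks of size exactly k is (#blocks of size ≥ k) − (#blocks of size ≥ k + 1), so the partition is: 1 block(s) of size 3.
In nonincreasing order the block sizes are [3].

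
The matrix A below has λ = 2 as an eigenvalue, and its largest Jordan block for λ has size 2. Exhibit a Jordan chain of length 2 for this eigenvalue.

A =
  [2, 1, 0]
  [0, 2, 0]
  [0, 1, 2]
A Jordan chain for λ = 2 of length 2:
v_1 = (1, 0, 1)ᵀ
v_2 = (0, 1, 0)ᵀ

Let N = A − (2)·I. We want v_2 with N^2 v_2 = 0 but N^1 v_2 ≠ 0; then v_{j-1} := N · v_j for j = 2, …, 2.

Pick v_2 = (0, 1, 0)ᵀ.
Then v_1 = N · v_2 = (1, 0, 1)ᵀ.

Sanity check: (A − (2)·I) v_1 = (0, 0, 0)ᵀ = 0. ✓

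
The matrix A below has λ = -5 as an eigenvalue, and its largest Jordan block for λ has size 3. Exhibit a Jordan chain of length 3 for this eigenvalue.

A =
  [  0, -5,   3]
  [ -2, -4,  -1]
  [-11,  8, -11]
A Jordan chain for λ = -5 of length 3:
v_1 = (2, -1, -5)ᵀ
v_2 = (5, -2, -11)ᵀ
v_3 = (1, 0, 0)ᵀ

Let N = A − (-5)·I. We want v_3 with N^3 v_3 = 0 but N^2 v_3 ≠ 0; then v_{j-1} := N · v_j for j = 3, …, 2.

Pick v_3 = (1, 0, 0)ᵀ.
Then v_2 = N · v_3 = (5, -2, -11)ᵀ.
Then v_1 = N · v_2 = (2, -1, -5)ᵀ.

Sanity check: (A − (-5)·I) v_1 = (0, 0, 0)ᵀ = 0. ✓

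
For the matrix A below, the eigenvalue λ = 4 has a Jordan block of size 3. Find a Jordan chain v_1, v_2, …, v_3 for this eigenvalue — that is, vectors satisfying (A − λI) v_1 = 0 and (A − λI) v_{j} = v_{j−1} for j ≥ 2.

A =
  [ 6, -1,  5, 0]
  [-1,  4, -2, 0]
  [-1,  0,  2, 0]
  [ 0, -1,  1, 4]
A Jordan chain for λ = 4 of length 3:
v_1 = (-2, 1, 1, 0)ᵀ
v_2 = (-1, 0, 0, -1)ᵀ
v_3 = (0, 1, 0, 0)ᵀ

Let N = A − (4)·I. We want v_3 with N^3 v_3 = 0 but N^2 v_3 ≠ 0; then v_{j-1} := N · v_j for j = 3, …, 2.

Pick v_3 = (0, 1, 0, 0)ᵀ.
Then v_2 = N · v_3 = (-1, 0, 0, -1)ᵀ.
Then v_1 = N · v_2 = (-2, 1, 1, 0)ᵀ.

Sanity check: (A − (4)·I) v_1 = (0, 0, 0, 0)ᵀ = 0. ✓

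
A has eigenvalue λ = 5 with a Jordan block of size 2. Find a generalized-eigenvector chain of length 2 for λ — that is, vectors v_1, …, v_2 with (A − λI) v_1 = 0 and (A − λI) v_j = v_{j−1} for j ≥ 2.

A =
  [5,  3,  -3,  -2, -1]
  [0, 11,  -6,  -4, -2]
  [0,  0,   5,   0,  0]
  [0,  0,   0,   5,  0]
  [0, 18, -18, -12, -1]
A Jordan chain for λ = 5 of length 2:
v_1 = (3, 6, 0, 0, 18)ᵀ
v_2 = (0, 1, 0, 0, 0)ᵀ

Let N = A − (5)·I. We want v_2 with N^2 v_2 = 0 but N^1 v_2 ≠ 0; then v_{j-1} := N · v_j for j = 2, …, 2.

Pick v_2 = (0, 1, 0, 0, 0)ᵀ.
Then v_1 = N · v_2 = (3, 6, 0, 0, 18)ᵀ.

Sanity check: (A − (5)·I) v_1 = (0, 0, 0, 0, 0)ᵀ = 0. ✓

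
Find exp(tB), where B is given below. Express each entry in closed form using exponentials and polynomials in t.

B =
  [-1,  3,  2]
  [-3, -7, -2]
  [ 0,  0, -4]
e^{tB} =
  [3*t*exp(-4*t) + exp(-4*t), 3*t*exp(-4*t), 2*t*exp(-4*t)]
  [-3*t*exp(-4*t), -3*t*exp(-4*t) + exp(-4*t), -2*t*exp(-4*t)]
  [0, 0, exp(-4*t)]

Strategy: write B = P · J · P⁻¹ where J is a Jordan canonical form, so e^{tB} = P · e^{tJ} · P⁻¹, and e^{tJ} can be computed block-by-block.

B has Jordan form
J =
  [-4,  1,  0]
  [ 0, -4,  0]
  [ 0,  0, -4]
(up to reordering of blocks).

Per-block formulas:
  For a 1×1 block at λ = -4: exp(t · [-4]) = [e^(-4t)].
  For a 2×2 Jordan block J_2(-4): exp(t · J_2(-4)) = e^(-4t)·(I + t·N), where N is the 2×2 nilpotent shift.

After assembling e^{tJ} and conjugating by P, we get:

e^{tB} =
  [3*t*exp(-4*t) + exp(-4*t), 3*t*exp(-4*t), 2*t*exp(-4*t)]
  [-3*t*exp(-4*t), -3*t*exp(-4*t) + exp(-4*t), -2*t*exp(-4*t)]
  [0, 0, exp(-4*t)]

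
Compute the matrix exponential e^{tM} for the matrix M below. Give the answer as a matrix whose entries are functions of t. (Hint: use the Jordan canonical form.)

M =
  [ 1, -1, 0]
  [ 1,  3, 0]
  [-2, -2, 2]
e^{tM} =
  [-t*exp(2*t) + exp(2*t), -t*exp(2*t), 0]
  [t*exp(2*t), t*exp(2*t) + exp(2*t), 0]
  [-2*t*exp(2*t), -2*t*exp(2*t), exp(2*t)]

Strategy: write M = P · J · P⁻¹ where J is a Jordan canonical form, so e^{tM} = P · e^{tJ} · P⁻¹, and e^{tJ} can be computed block-by-block.

M has Jordan form
J =
  [2, 1, 0]
  [0, 2, 0]
  [0, 0, 2]
(up to reordering of blocks).

Per-block formulas:
  For a 2×2 Jordan block J_2(2): exp(t · J_2(2)) = e^(2t)·(I + t·N), where N is the 2×2 nilpotent shift.
  For a 1×1 block at λ = 2: exp(t · [2]) = [e^(2t)].

After assembling e^{tJ} and conjugating by P, we get:

e^{tM} =
  [-t*exp(2*t) + exp(2*t), -t*exp(2*t), 0]
  [t*exp(2*t), t*exp(2*t) + exp(2*t), 0]
  [-2*t*exp(2*t), -2*t*exp(2*t), exp(2*t)]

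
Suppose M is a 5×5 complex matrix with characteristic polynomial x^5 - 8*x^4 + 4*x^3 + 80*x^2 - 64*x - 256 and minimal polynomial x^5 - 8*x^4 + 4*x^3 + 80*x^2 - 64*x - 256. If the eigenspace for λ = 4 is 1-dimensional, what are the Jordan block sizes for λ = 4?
Block sizes for λ = 4: [3]

Step 1 — from the characteristic polynomial, algebraic multiplicity of λ = 4 is 3. From dim ker(M − (4)·I) = 1, there are exactly 1 Jordan blocks for λ = 4.
Step 2 — from the minimal polynomial, the factor (x − 4)^3 tells us the largest block for λ = 4 has size 3.
Step 3 — with total size 3, 1 blocks, and largest block 3, the block sizes (in nonincreasing order) are [3].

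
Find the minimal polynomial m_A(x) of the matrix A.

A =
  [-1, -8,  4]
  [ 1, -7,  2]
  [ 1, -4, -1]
x^2 + 6*x + 9

The characteristic polynomial is χ_A(x) = (x + 3)^3, so the eigenvalues are known. The minimal polynomial is
  m_A(x) = Π_λ (x − λ)^{k_λ}
where k_λ is the size of the *largest* Jordan block for λ (equivalently, the smallest k with (A − λI)^k v = 0 for every generalised eigenvector v of λ).

  λ = -3: largest Jordan block has size 2, contributing (x + 3)^2

So m_A(x) = (x + 3)^2 = x^2 + 6*x + 9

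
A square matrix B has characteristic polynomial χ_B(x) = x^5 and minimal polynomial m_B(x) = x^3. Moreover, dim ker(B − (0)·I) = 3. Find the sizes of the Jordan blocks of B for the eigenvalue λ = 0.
Block sizes for λ = 0: [3, 1, 1]

Step 1 — from the characteristic polynomial, algebraic multiplicity of λ = 0 is 5. From dim ker(B − (0)·I) = 3, there are exactly 3 Jordan blocks for λ = 0.
Step 2 — from the minimal polynomial, the factor (x − 0)^3 tells us the largest block for λ = 0 has size 3.
Step 3 — with total size 5, 3 blocks, and largest block 3, the block sizes (in nonincreasing order) are [3, 1, 1].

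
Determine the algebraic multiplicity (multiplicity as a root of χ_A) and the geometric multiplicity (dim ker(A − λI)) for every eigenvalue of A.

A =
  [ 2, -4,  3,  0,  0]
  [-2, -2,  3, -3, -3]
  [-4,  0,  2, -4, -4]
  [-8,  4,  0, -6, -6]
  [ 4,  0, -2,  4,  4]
λ = 0: alg = 5, geom = 3

Step 1 — factor the characteristic polynomial to read off the algebraic multiplicities:
  χ_A(x) = x^5

Step 2 — compute geometric multiplicities via the rank-nullity identity g(λ) = n − rank(A − λI):
  rank(A − (0)·I) = 2, so dim ker(A − (0)·I) = n − 2 = 3

Summary:
  λ = 0: algebraic multiplicity = 5, geometric multiplicity = 3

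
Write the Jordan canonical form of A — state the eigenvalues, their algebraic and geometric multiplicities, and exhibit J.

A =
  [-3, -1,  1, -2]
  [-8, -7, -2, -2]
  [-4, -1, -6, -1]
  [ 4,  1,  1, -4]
J_3(-5) ⊕ J_1(-5)

The characteristic polynomial is
  det(x·I − A) = x^4 + 20*x^3 + 150*x^2 + 500*x + 625 = (x + 5)^4

Eigenvalues and multiplicities (the geometric multiplicity of λ is n − rank(A − λI), which equals the number of Jordan blocks for λ):
  λ = -5: algebraic multiplicity = 4, geometric multiplicity = 2

Determining the block sizes for each eigenvalue:
  λ = -5: with am = 4 and gm = 2, the partition is not yet determined (e.g. several partitions of 4 into 2 parts exist). Let N = A − (-5)·I. Computing rank(N^1) = 2, rank(N^2) = 1, rank(N^3) = 0; the number of blocks of size ≥ j is rank(N^{j−1}) − rank(N^j), giving [2, 1, 1]. So we have 1 block(s) of size 3, 1 block(s) of size 1 → block sizes [3, 1]

Assembling the blocks gives a Jordan form
J =
  [-5,  1,  0,  0]
  [ 0, -5,  1,  0]
  [ 0,  0, -5,  0]
  [ 0,  0,  0, -5]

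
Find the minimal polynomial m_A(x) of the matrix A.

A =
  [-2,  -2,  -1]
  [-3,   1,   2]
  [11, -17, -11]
x^3 + 12*x^2 + 48*x + 64

The characteristic polynomial is χ_A(x) = (x + 4)^3, so the eigenvalues are known. The minimal polynomial is
  m_A(x) = Π_λ (x − λ)^{k_λ}
where k_λ is the size of the *largest* Jordan block for λ (equivalently, the smallest k with (A − λI)^k v = 0 for every generalised eigenvector v of λ).

  λ = -4: largest Jordan block has size 3, contributing (x + 4)^3

So m_A(x) = (x + 4)^3 = x^3 + 12*x^2 + 48*x + 64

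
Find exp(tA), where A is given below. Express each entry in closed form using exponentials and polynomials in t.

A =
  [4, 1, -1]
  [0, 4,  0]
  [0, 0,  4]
e^{tA} =
  [exp(4*t), t*exp(4*t), -t*exp(4*t)]
  [0, exp(4*t), 0]
  [0, 0, exp(4*t)]

Strategy: write A = P · J · P⁻¹ where J is a Jordan canonical form, so e^{tA} = P · e^{tJ} · P⁻¹, and e^{tJ} can be computed block-by-block.

A has Jordan form
J =
  [4, 1, 0]
  [0, 4, 0]
  [0, 0, 4]
(up to reordering of blocks).

Per-block formulas:
  For a 1×1 block at λ = 4: exp(t · [4]) = [e^(4t)].
  For a 2×2 Jordan block J_2(4): exp(t · J_2(4)) = e^(4t)·(I + t·N), where N is the 2×2 nilpotent shift.

After assembling e^{tJ} and conjugating by P, we get:

e^{tA} =
  [exp(4*t), t*exp(4*t), -t*exp(4*t)]
  [0, exp(4*t), 0]
  [0, 0, exp(4*t)]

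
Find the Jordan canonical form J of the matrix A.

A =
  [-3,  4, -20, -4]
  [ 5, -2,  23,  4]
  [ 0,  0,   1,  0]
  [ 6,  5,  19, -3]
J_2(-5) ⊕ J_1(1) ⊕ J_1(2)

The characteristic polynomial is
  det(x·I − A) = x^4 + 7*x^3 - 3*x^2 - 55*x + 50 = (x - 2)*(x - 1)*(x + 5)^2

Eigenvalues and multiplicities (the geometric multiplicity of λ is n − rank(A − λI), which equals the number of Jordan blocks for λ):
  λ = -5: algebraic multiplicity = 2, geometric multiplicity = 1
  λ = 1: algebraic multiplicity = 1, geometric multiplicity = 1
  λ = 2: algebraic multiplicity = 1, geometric multiplicity = 1

Determining the block sizes for each eigenvalue:
  λ = -5: one block (gm = 1), so the single block has size am = 2 → block sizes [2]
  λ = 1: one block (gm = 1), so the single block has size am = 1 → block sizes [1]
  λ = 2: one block (gm = 1), so the single block has size am = 1 → block sizes [1]

Assembling the blocks gives a Jordan form
J =
  [-5,  1, 0, 0]
  [ 0, -5, 0, 0]
  [ 0,  0, 1, 0]
  [ 0,  0, 0, 2]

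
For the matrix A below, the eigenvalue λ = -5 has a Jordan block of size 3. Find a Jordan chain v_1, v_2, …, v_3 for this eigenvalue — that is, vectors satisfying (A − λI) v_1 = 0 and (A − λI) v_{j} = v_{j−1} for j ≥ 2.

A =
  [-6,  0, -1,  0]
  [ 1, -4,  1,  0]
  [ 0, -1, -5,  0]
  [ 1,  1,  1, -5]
A Jordan chain for λ = -5 of length 3:
v_1 = (1, 0, -1, 0)ᵀ
v_2 = (-1, 1, 0, 1)ᵀ
v_3 = (1, 0, 0, 0)ᵀ

Let N = A − (-5)·I. We want v_3 with N^3 v_3 = 0 but N^2 v_3 ≠ 0; then v_{j-1} := N · v_j for j = 3, …, 2.

Pick v_3 = (1, 0, 0, 0)ᵀ.
Then v_2 = N · v_3 = (-1, 1, 0, 1)ᵀ.
Then v_1 = N · v_2 = (1, 0, -1, 0)ᵀ.

Sanity check: (A − (-5)·I) v_1 = (0, 0, 0, 0)ᵀ = 0. ✓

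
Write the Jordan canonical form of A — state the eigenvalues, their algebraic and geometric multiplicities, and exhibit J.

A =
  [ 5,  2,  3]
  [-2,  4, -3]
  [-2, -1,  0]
J_3(3)

The characteristic polynomial is
  det(x·I − A) = x^3 - 9*x^2 + 27*x - 27 = (x - 3)^3

Eigenvalues and multiplicities (the geometric multiplicity of λ is n − rank(A − λI), which equals the number of Jordan blocks for λ):
  λ = 3: algebraic multiplicity = 3, geometric multiplicity = 1

Determining the block sizes for each eigenvalue:
  λ = 3: one block (gm = 1), so the single block has size am = 3 → block sizes [3]

Assembling the blocks gives a Jordan form
J =
  [3, 1, 0]
  [0, 3, 1]
  [0, 0, 3]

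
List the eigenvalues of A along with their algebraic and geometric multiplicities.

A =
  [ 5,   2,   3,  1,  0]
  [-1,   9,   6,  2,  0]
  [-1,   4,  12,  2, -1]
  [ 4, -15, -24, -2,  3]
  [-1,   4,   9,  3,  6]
λ = 6: alg = 5, geom = 2

Step 1 — factor the characteristic polynomial to read off the algebraic multiplicities:
  χ_A(x) = (x - 6)^5

Step 2 — compute geometric multiplicities via the rank-nullity identity g(λ) = n − rank(A − λI):
  rank(A − (6)·I) = 3, so dim ker(A − (6)·I) = n − 3 = 2

Summary:
  λ = 6: algebraic multiplicity = 5, geometric multiplicity = 2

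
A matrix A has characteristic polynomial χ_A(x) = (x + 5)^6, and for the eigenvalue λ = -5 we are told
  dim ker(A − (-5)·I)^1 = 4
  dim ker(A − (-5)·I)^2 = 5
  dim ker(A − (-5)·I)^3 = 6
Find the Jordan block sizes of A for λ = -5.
Block sizes for λ = -5: [3, 1, 1, 1]

From the dimensions of kernels of powers, the number of Jordan blocks of size at least j is d_j − d_{j−1} where d_j = dim ker(N^j) (with d_0 = 0). Computing the differences gives [4, 1, 1].
The number of blocks of size exactly k is (#blocks of size ≥ k) − (#blocks of size ≥ k + 1), so the partition is: 3 block(s) of size 1, 1 block(s) of size 3.
In nonincreasing order the block sizes are [3, 1, 1, 1].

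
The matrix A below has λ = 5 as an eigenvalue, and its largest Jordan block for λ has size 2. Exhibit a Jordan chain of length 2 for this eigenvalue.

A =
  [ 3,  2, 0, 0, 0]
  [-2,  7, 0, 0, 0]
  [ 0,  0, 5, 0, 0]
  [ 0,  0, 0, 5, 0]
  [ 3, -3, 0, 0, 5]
A Jordan chain for λ = 5 of length 2:
v_1 = (-2, -2, 0, 0, 3)ᵀ
v_2 = (1, 0, 0, 0, 0)ᵀ

Let N = A − (5)·I. We want v_2 with N^2 v_2 = 0 but N^1 v_2 ≠ 0; then v_{j-1} := N · v_j for j = 2, …, 2.

Pick v_2 = (1, 0, 0, 0, 0)ᵀ.
Then v_1 = N · v_2 = (-2, -2, 0, 0, 3)ᵀ.

Sanity check: (A − (5)·I) v_1 = (0, 0, 0, 0, 0)ᵀ = 0. ✓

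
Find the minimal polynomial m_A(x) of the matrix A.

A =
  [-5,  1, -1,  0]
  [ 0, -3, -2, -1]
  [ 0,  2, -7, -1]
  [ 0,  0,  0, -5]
x^2 + 10*x + 25

The characteristic polynomial is χ_A(x) = (x + 5)^4, so the eigenvalues are known. The minimal polynomial is
  m_A(x) = Π_λ (x − λ)^{k_λ}
where k_λ is the size of the *largest* Jordan block for λ (equivalently, the smallest k with (A − λI)^k v = 0 for every generalised eigenvector v of λ).

  λ = -5: largest Jordan block has size 2, contributing (x + 5)^2

So m_A(x) = (x + 5)^2 = x^2 + 10*x + 25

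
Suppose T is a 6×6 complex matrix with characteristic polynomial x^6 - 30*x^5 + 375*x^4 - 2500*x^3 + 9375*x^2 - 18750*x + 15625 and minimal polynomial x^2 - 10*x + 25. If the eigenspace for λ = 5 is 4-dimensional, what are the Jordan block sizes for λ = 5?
Block sizes for λ = 5: [2, 2, 1, 1]

Step 1 — from the characteristic polynomial, algebraic multiplicity of λ = 5 is 6. From dim ker(T − (5)·I) = 4, there are exactly 4 Jordan blocks for λ = 5.
Step 2 — from the minimal polynomial, the factor (x − 5)^2 tells us the largest block for λ = 5 has size 2.
Step 3 — with total size 6, 4 blocks, and largest block 2, the block sizes (in nonincreasing order) are [2, 2, 1, 1].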